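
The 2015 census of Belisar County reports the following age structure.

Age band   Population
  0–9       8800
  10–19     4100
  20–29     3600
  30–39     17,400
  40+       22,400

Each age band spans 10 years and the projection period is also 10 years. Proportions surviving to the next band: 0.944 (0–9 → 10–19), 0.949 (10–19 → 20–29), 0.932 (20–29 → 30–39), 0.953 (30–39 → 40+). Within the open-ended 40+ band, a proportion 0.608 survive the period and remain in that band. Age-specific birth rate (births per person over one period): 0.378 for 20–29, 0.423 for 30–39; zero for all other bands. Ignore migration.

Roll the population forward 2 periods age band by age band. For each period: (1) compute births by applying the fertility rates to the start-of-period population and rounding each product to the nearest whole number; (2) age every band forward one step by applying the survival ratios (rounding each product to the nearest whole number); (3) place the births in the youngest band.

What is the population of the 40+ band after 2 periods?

21559

— Period 1 —
Births: 3600 × 0.378 = 1361, 17400 × 0.423 = 7360 ⇒ total 8721
10–19: 8800 × 0.944 = 8307
20–29: 4100 × 0.949 = 3891
30–39: 3600 × 0.932 = 3355
40+: 17400 × 0.953 + 22400 × 0.608 = 16582 + 13619 = 30201
Giving 8721 / 8307 / 3891 / 3355 / 30201.
— Period 2 —
Births: 3891 × 0.378 = 1471, 3355 × 0.423 = 1419 ⇒ total 2890
10–19: 8721 × 0.944 = 8233
20–29: 8307 × 0.949 = 7883
30–39: 3891 × 0.932 = 3626
40+: 3355 × 0.953 + 30201 × 0.608 = 3197 + 18362 = 21559
Giving 2890 / 8233 / 7883 / 3626 / 21559.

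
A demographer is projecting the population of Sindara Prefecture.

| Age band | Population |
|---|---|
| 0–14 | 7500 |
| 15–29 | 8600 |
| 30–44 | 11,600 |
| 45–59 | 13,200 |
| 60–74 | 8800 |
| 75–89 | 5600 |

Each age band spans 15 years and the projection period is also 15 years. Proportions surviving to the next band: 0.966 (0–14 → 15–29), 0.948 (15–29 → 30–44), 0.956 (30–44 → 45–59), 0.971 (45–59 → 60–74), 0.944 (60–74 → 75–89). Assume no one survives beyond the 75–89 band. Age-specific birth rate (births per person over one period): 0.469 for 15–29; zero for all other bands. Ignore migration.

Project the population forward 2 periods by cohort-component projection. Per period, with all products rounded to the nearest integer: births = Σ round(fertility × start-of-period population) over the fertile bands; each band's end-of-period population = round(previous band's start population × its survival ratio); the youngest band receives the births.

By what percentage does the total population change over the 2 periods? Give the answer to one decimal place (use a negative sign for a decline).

-18.9

[period 1]
Births: 8600 × 0.469 = 4033
15–29: 7500 × 0.966 = 7245
30–44: 8600 × 0.948 = 8153
45–59: 11600 × 0.956 = 11090
60–74: 13200 × 0.971 = 12817
75–89: 8800 × 0.944 = 8307
Population now: 0–14=4033, 15–29=7245, 30–44=8153, 45–59=11090, 60–74=12817, 75–89=8307
[period 2]
Births: 7245 × 0.469 = 3398
15–29: 4033 × 0.966 = 3896
30–44: 7245 × 0.948 = 6868
45–59: 8153 × 0.956 = 7794
60–74: 11090 × 0.971 = 10768
75–89: 12817 × 0.944 = 12099
Population now: 0–14=3398, 15–29=3896, 30–44=6868, 45–59=7794, 60–74=10768, 75–89=12099
Total: 55300 → 44823; change = -10477; percentage change = -18.9%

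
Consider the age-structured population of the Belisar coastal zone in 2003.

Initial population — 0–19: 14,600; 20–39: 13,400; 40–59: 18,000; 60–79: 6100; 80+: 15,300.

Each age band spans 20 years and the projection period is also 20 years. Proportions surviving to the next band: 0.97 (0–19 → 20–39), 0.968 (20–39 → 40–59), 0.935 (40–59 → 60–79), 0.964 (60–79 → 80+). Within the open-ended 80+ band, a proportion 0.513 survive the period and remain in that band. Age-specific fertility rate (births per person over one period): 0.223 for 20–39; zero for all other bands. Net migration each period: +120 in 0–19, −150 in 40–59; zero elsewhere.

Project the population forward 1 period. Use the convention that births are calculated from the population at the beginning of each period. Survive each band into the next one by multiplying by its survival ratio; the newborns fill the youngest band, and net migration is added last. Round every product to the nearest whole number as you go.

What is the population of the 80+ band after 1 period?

(Bands numbered youngest = 1 to oldest = 5.)
Period 1:
Births: 13400 × 0.223 = 2988
Band 2: 14600 × 0.97 = 14162
Band 3: 13400 × 0.968 = 12971
Band 4: 18000 × 0.935 = 16830
Band 5: 6100 × 0.964 + 15300 × 0.513 = 5880 + 7849 = 13729
Net migration: Band 1 + 120 → 3108; Band 3 − 150 → 12821
Population now: 0–19=3108, 20–39=14162, 40–59=12821, 60–79=16830, 80+=13729

13729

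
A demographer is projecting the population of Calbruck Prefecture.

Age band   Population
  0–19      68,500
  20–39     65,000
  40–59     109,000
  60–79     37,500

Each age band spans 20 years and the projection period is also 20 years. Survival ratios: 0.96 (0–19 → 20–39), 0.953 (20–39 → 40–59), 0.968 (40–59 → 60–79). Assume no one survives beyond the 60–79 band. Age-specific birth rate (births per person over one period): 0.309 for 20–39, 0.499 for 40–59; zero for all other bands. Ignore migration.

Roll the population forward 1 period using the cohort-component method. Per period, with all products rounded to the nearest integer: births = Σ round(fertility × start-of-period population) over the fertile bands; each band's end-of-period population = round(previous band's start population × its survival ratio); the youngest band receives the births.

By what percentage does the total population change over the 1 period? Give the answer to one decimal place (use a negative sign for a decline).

Call the groups 1 to 4, youngest first.
— Period 1 —
Births: 65000 × 0.309 = 20085  |  109000 × 0.499 = 54391 → total 74476
Group 2: 68500 × 0.96 = 65760
Group 3: 65000 × 0.953 = 61945
Group 4: 109000 × 0.968 = 105512
End of period: [74476, 65760, 61945, 105512]
Total: 280000 → 307693; change = 27693; percentage change = 9.9%

9.9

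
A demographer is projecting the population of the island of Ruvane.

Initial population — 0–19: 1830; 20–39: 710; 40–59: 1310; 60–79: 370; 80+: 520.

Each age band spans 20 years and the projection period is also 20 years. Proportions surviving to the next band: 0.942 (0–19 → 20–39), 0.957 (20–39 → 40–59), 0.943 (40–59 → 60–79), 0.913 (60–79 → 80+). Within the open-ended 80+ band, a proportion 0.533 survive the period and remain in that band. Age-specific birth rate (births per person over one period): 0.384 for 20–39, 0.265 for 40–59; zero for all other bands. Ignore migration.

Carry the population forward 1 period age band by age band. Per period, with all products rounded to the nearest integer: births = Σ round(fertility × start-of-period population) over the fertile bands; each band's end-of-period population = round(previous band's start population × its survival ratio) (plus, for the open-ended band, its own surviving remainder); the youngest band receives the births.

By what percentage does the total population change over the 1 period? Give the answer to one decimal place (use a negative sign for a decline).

2.8

[period 1]
Births: 710 * 0.384 = 273  |  1310 * 0.265 = 347 → total 620
20–39: 1830 * 0.942 = 1724
40–59: 710 * 0.957 = 679
60–79: 1310 * 0.943 = 1235
80+: 370 * 0.913 + 520 * 0.533 = 338 + 277 = 615
End of period: [620, 1724, 679, 1235, 615]
Total: 4740 → 4873; change = 133; percentage change = 2.8%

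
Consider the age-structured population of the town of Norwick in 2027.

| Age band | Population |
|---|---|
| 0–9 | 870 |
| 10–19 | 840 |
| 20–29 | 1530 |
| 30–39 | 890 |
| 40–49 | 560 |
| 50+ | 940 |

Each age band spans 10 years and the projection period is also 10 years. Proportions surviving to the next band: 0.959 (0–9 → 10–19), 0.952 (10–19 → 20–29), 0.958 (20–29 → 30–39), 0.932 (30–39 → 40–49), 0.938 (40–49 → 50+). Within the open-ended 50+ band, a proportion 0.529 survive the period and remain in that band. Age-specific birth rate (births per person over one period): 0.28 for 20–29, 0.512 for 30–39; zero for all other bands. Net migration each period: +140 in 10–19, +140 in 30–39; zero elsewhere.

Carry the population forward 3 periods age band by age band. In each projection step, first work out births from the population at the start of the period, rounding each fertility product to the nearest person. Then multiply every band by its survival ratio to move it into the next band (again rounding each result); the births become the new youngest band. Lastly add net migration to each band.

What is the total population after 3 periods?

Period 1:
Births: 1530 × 0.28 = 428 ; 890 × 0.512 = 456 — total 884
10–19: 870 × 0.959 = 834
20–29: 840 × 0.952 = 800
30–39: 1530 × 0.958 = 1466
40–49: 890 × 0.932 = 829
50+: 560 × 0.938 + 940 × 0.529 = 525 + 497 = 1022
Net migration: 10–19 + 140 → 974; 30–39 + 140 → 1606
Giving 884 / 974 / 800 / 1606 / 829 / 1022.
Period 2:
Births: 800 × 0.28 = 224 ; 1606 × 0.512 = 822 — total 1046
10–19: 884 × 0.959 = 848
20–29: 974 × 0.952 = 927
30–39: 800 × 0.958 = 766
40–49: 1606 × 0.932 = 1497
50+: 829 × 0.938 + 1022 × 0.529 = 778 + 541 = 1319
Net migration: 10–19 + 140 → 988; 30–39 + 140 → 906
Giving 1046 / 988 / 927 / 906 / 1497 / 1319.
Period 3:
Births: 927 × 0.28 = 260 ; 906 × 0.512 = 464 — total 724
10–19: 1046 × 0.959 = 1003
20–29: 988 × 0.952 = 941
30–39: 927 × 0.958 = 888
40–49: 906 × 0.932 = 844
50+: 1497 × 0.938 + 1319 × 0.529 = 1404 + 698 = 2102
Net migration: 10–19 + 140 → 1143; 30–39 + 140 → 1028
Giving 724 / 1143 / 941 / 1028 / 844 / 2102.
Total after period 3: 724 + 1143 + 941 + 1028 + 844 + 2102 = 6782

6782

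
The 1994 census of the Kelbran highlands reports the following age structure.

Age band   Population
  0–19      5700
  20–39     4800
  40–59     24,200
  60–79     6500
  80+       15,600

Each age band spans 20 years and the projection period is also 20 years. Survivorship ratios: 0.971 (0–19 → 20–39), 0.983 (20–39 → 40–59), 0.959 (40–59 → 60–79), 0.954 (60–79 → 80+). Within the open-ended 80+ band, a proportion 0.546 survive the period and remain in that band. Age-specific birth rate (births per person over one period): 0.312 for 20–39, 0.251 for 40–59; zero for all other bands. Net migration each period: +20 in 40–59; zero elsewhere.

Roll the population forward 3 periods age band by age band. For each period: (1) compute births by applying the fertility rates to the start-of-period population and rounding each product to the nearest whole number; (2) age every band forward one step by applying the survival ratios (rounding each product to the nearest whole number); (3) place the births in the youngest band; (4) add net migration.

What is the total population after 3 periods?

Let band 1 be 0–19 through band 5 = 80+.
— Period 1 —
Births: 4800 * 0.312 = 1498 ; 24200 * 0.251 = 6074 ⇒ total 7572
Band 2: 5700 * 0.971 = 5535
Band 3: 4800 * 0.983 = 4718
Band 4: 24200 * 0.959 = 23208
Band 5: 6500 * 0.954 + 15600 * 0.546 = 6201 + 8518 = 14719
Net migration: Band 3 + 20 → 4738
Population now: 0–19=7572, 20–39=5535, 40–59=4738, 60–79=23208, 80+=14719
— Period 2 —
Births: 5535 * 0.312 = 1727 ; 4738 * 0.251 = 1189 ⇒ total 2916
Band 2: 7572 * 0.971 = 7352
Band 3: 5535 * 0.983 = 5441
Band 4: 4738 * 0.959 = 4544
Band 5: 23208 * 0.954 + 14719 * 0.546 = 22140 + 8037 = 30177
Net migration: Band 3 + 20 → 5461
Population now: 0–19=2916, 20–39=7352, 40–59=5461, 60–79=4544, 80+=30177
— Period 3 —
Births: 7352 * 0.312 = 2294 ; 5461 * 0.251 = 1371 ⇒ total 3665
Band 2: 2916 * 0.971 = 2831
Band 3: 7352 * 0.983 = 7227
Band 4: 5461 * 0.959 = 5237
Band 5: 4544 * 0.954 + 30177 * 0.546 = 4335 + 16477 = 20812
Net migration: Band 3 + 20 → 7247
Population now: 0–19=3665, 20–39=2831, 40–59=7247, 60–79=5237, 80+=20812
Total after period 3: 3665 + 2831 + 7247 + 5237 + 20812 = 39792

39792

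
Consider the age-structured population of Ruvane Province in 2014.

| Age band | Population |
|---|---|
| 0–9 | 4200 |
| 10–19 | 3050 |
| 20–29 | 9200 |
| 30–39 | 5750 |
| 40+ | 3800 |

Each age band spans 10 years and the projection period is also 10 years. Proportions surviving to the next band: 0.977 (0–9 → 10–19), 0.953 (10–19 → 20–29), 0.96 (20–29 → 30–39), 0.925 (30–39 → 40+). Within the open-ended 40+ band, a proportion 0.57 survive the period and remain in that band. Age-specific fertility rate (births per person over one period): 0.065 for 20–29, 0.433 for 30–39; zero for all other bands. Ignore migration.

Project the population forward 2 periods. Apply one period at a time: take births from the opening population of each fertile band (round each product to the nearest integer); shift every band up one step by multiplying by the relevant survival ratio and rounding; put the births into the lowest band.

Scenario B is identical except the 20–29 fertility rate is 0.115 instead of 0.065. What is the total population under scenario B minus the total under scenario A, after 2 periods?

Call the groups 1 to 5, youngest first.
Period 1.
Births: 9200 × 0.065 = 598, 5750 × 0.433 = 2490 → total 3088
Group 2: 4200 × 0.977 = 4103
Group 3: 3050 × 0.953 = 2907
Group 4: 9200 × 0.96 = 8832
Group 5: 5750 × 0.925 + 3800 × 0.57 = 5319 + 2166 = 7485
→ [3088, 4103, 2907, 8832, 7485]
Period 2.
Births: 2907 × 0.065 = 189, 8832 × 0.433 = 3824 → total 4013
Group 2: 3088 × 0.977 = 3017
Group 3: 4103 × 0.953 = 3910
Group 4: 2907 × 0.96 = 2791
Group 5: 8832 × 0.925 + 7485 × 0.57 = 8170 + 4266 = 12436
→ [4013, 3017, 3910, 2791, 12436]
Scenario A total after 2 periods: 26167
Scenario B projection —
Period 1.
Births: 9200 × 0.115 = 1058, 5750 × 0.433 = 2490 → total 3548
Group 2: 4200 × 0.977 = 4103
Group 3: 3050 × 0.953 = 2907
Group 4: 9200 × 0.96 = 8832
Group 5: 5750 × 0.925 + 3800 × 0.57 = 5319 + 2166 = 7485
→ [3548, 4103, 2907, 8832, 7485]
Period 2.
Births: 2907 × 0.115 = 334, 8832 × 0.433 = 3824 → total 4158
Group 2: 3548 × 0.977 = 3466
Group 3: 4103 × 0.953 = 3910
Group 4: 2907 × 0.96 = 2791
Group 5: 8832 × 0.925 + 7485 × 0.57 = 8170 + 4266 = 12436
→ [4158, 3466, 3910, 2791, 12436]
Scenario B total after 2 periods: 26761
Difference B − A = 26761 − 26167 = 594

594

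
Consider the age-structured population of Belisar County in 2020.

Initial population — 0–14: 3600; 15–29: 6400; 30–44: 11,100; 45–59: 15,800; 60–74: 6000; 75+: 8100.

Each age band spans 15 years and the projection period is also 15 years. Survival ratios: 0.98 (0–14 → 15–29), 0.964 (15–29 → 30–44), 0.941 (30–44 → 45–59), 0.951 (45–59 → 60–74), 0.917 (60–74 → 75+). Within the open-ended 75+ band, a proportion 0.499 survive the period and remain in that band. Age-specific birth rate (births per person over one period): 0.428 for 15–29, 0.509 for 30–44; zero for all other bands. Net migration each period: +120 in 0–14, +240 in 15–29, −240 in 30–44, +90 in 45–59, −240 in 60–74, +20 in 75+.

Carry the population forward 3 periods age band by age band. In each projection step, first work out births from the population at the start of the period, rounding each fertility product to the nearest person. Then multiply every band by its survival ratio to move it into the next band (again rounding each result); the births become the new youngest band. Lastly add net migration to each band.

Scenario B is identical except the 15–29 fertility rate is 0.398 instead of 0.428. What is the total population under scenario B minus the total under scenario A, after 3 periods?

Numbering the bands 1..6 from youngest to oldest:
Period 1.
Births: 6400 × 0.428 = 2739  |  11100 × 0.509 = 5650 — total 8389
Band 2: 3600 × 0.98 = 3528
Band 3: 6400 × 0.964 = 6170
Band 4: 11100 × 0.941 = 10445
Band 5: 15800 × 0.951 = 15026
Band 6: 6000 × 0.917 + 8100 × 0.499 = 5502 + 4042 = 9544
Net migration: Band 1 + 120 → 8509; Band 2 + 240 → 3768; Band 3 − 240 → 5930; Band 4 + 90 → 10535; Band 5 − 240 → 14786; Band 6 + 20 → 9564
End of period: [8509, 3768, 5930, 10535, 14786, 9564]
Period 2.
Births: 3768 × 0.428 = 1613  |  5930 × 0.509 = 3018 — total 4631
Band 2: 8509 × 0.98 = 8339
Band 3: 3768 × 0.964 = 3632
Band 4: 5930 × 0.941 = 5580
Band 5: 10535 × 0.951 = 10019
Band 6: 14786 × 0.917 + 9564 × 0.499 = 13559 + 4772 = 18331
Net migration: Band 1 + 120 → 4751; Band 2 + 240 → 8579; Band 3 − 240 → 3392; Band 4 + 90 → 5670; Band 5 − 240 → 9779; Band 6 + 20 → 18351
End of period: [4751, 8579, 3392, 5670, 9779, 18351]
Period 3.
Births: 8579 × 0.428 = 3672  |  3392 × 0.509 = 1727 — total 5399
Band 2: 4751 × 0.98 = 4656
Band 3: 8579 × 0.964 = 8270
Band 4: 3392 × 0.941 = 3192
Band 5: 5670 × 0.951 = 5392
Band 6: 9779 × 0.917 + 18351 × 0.499 = 8967 + 9157 = 18124
Net migration: Band 1 + 120 → 5519; Band 2 + 240 → 4896; Band 3 − 240 → 8030; Band 4 + 90 → 3282; Band 5 − 240 → 5152; Band 6 + 20 → 18144
End of period: [5519, 4896, 8030, 3282, 5152, 18144]
Scenario A total after 3 periods: 45023
Scenario B projection —
Period 1.
Births: 6400 × 0.398 = 2547  |  11100 × 0.509 = 5650 — total 8197
Band 2: 3600 × 0.98 = 3528
Band 3: 6400 × 0.964 = 6170
Band 4: 11100 × 0.941 = 10445
Band 5: 15800 × 0.951 = 15026
Band 6: 6000 × 0.917 + 8100 × 0.499 = 5502 + 4042 = 9544
Net migration: Band 1 + 120 → 8317; Band 2 + 240 → 3768; Band 3 − 240 → 5930; Band 4 + 90 → 10535; Band 5 − 240 → 14786; Band 6 + 20 → 9564
End of period: [8317, 3768, 5930, 10535, 14786, 9564]
Period 2.
Births: 3768 × 0.398 = 1500  |  5930 × 0.509 = 3018 — total 4518
Band 2: 8317 × 0.98 = 8151
Band 3: 3768 × 0.964 = 3632
Band 4: 5930 × 0.941 = 5580
Band 5: 10535 × 0.951 = 10019
Band 6: 14786 × 0.917 + 9564 × 0.499 = 13559 + 4772 = 18331
Net migration: Band 1 + 120 → 4638; Band 2 + 240 → 8391; Band 3 − 240 → 3392; Band 4 + 90 → 5670; Band 5 − 240 → 9779; Band 6 + 20 → 18351
End of period: [4638, 8391, 3392, 5670, 9779, 18351]
Period 3.
Births: 8391 × 0.398 = 3340  |  3392 × 0.509 = 1727 — total 5067
Band 2: 4638 × 0.98 = 4545
Band 3: 8391 × 0.964 = 8089
Band 4: 3392 × 0.941 = 3192
Band 5: 5670 × 0.951 = 5392
Band 6: 9779 × 0.917 + 18351 × 0.499 = 8967 + 9157 = 18124
Net migration: Band 1 + 120 → 5187; Band 2 + 240 → 4785; Band 3 − 240 → 7849; Band 4 + 90 → 3282; Band 5 − 240 → 5152; Band 6 + 20 → 18144
End of period: [5187, 4785, 7849, 3282, 5152, 18144]
Scenario B total after 3 periods: 44399
Difference B − A = 44399 − 45023 = -624

-624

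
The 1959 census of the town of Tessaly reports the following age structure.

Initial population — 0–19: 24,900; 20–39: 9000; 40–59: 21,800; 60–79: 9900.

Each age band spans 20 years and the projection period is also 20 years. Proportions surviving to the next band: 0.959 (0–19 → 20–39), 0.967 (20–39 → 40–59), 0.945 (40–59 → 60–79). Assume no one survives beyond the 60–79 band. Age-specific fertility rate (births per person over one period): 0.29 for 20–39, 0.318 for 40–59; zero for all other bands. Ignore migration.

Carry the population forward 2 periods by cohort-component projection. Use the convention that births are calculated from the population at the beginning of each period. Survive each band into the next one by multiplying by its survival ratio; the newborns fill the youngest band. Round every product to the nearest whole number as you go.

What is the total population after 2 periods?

50159

Let group 1 be 0–19 through group 4 = 60–79.
After projecting period 1:
Births: 9000 × 0.29 = 2610, 21800 × 0.318 = 6932 → total 9542
Group 2: 24900 × 0.959 = 23879
Group 3: 9000 × 0.967 = 8703
Group 4: 21800 × 0.945 = 20601
→ [9542, 23879, 8703, 20601]
After projecting period 2:
Births: 23879 × 0.29 = 6925, 8703 × 0.318 = 2768 → total 9693
Group 2: 9542 × 0.959 = 9151
Group 3: 23879 × 0.967 = 23091
Group 4: 8703 × 0.945 = 8224
→ [9693, 9151, 23091, 8224]
Total after period 2: 9693 + 9151 + 23091 + 8224 = 50159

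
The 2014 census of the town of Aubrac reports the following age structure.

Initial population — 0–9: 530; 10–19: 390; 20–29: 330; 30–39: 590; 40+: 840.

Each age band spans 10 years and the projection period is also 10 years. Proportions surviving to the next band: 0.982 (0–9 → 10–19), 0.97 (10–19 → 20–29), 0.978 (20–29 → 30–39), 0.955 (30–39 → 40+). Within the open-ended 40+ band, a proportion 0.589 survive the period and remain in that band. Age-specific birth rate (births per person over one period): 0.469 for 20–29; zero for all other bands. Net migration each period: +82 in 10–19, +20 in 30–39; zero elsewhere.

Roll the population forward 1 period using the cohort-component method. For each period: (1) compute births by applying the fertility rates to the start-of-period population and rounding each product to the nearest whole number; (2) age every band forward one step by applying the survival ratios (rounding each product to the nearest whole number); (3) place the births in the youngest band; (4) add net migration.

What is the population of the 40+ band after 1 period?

1058

(Groups numbered youngest = 1 to oldest = 5.)
After projecting period 1:
Births: 330 * 0.469 = 155
Group 2: 530 * 0.982 = 520
Group 3: 390 * 0.97 = 378
Group 4: 330 * 0.978 = 323
Group 5: 590 * 0.955 + 840 * 0.589 = 563 + 495 = 1058
Net migration: Group 2 + 82 → 602; Group 4 + 20 → 343
Population now: 0–9=155, 10–19=602, 20–29=378, 30–39=343, 40+=1058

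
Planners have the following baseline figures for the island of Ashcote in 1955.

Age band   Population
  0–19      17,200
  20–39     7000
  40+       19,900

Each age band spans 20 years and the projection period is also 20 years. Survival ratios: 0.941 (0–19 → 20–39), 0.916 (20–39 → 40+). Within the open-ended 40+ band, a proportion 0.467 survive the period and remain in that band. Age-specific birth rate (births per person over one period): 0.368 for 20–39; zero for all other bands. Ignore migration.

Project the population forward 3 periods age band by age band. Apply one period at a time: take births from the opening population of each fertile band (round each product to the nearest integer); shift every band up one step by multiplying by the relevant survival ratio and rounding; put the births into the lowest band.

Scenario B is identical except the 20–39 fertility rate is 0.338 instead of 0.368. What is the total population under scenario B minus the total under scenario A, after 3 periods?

Period 1:
Births: 7000 × 0.368 = 2576
20–39: 17200 × 0.941 = 16185
40+: 7000 × 0.916 + 19900 × 0.467 = 6412 + 9293 = 15705
Giving 2576 / 16185 / 15705.
Period 2:
Births: 16185 × 0.368 = 5956
20–39: 2576 × 0.941 = 2424
40+: 16185 × 0.916 + 15705 × 0.467 = 14825 + 7334 = 22159
Giving 5956 / 2424 / 22159.
Period 3:
Births: 2424 × 0.368 = 892
20–39: 5956 × 0.941 = 5605
40+: 2424 × 0.916 + 22159 × 0.467 = 2220 + 10348 = 12568
Giving 892 / 5605 / 12568.
Scenario A total after 3 periods: 19065
Scenario B projection —
Period 1:
Births: 7000 × 0.338 = 2366
20–39: 17200 × 0.941 = 16185
40+: 7000 × 0.916 + 19900 × 0.467 = 6412 + 9293 = 15705
Giving 2366 / 16185 / 15705.
Period 2:
Births: 16185 × 0.338 = 5471
20–39: 2366 × 0.941 = 2226
40+: 16185 × 0.916 + 15705 × 0.467 = 14825 + 7334 = 22159
Giving 5471 / 2226 / 22159.
Period 3:
Births: 2226 × 0.338 = 752
20–39: 5471 × 0.941 = 5148
40+: 2226 × 0.916 + 22159 × 0.467 = 2039 + 10348 = 12387
Giving 752 / 5148 / 12387.
Scenario B total after 3 periods: 18287
Difference B − A = 18287 − 19065 = -778

-778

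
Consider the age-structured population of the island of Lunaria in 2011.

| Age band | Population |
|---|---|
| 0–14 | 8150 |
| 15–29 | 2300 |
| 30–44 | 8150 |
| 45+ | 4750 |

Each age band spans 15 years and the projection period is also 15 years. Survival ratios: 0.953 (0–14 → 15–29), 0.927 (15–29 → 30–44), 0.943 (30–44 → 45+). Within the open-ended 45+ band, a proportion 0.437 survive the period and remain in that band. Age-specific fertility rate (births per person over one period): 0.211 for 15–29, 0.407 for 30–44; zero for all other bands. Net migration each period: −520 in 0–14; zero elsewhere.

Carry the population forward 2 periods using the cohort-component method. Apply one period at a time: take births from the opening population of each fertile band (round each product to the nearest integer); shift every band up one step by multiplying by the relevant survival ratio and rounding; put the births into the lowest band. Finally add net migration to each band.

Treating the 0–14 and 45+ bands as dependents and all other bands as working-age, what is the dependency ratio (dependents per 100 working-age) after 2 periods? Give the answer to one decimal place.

80.0

Period 1:
Births: 2300 × 0.211 = 485, 8150 × 0.407 = 3317 — total 3802
15–29: 8150 × 0.953 = 7767
30–44: 2300 × 0.927 = 2132
45+: 8150 × 0.943 + 4750 × 0.437 = 7685 + 2076 = 9761
Net migration: 0–14 − 520 → 3282
Giving 3282 / 7767 / 2132 / 9761.
Period 2:
Births: 7767 × 0.211 = 1639, 2132 × 0.407 = 868 — total 2507
15–29: 3282 × 0.953 = 3128
30–44: 7767 × 0.927 = 7200
45+: 2132 × 0.943 + 9761 × 0.437 = 2010 + 4266 = 6276
Net migration: 0–14 − 520 → 1987
Giving 1987 / 3128 / 7200 / 6276.
Dependents (band 0–14 + band 45+) = 1987 + 6276 = 8263; working-age = 10328; ratio = 8263/10328 × 100 = 80.0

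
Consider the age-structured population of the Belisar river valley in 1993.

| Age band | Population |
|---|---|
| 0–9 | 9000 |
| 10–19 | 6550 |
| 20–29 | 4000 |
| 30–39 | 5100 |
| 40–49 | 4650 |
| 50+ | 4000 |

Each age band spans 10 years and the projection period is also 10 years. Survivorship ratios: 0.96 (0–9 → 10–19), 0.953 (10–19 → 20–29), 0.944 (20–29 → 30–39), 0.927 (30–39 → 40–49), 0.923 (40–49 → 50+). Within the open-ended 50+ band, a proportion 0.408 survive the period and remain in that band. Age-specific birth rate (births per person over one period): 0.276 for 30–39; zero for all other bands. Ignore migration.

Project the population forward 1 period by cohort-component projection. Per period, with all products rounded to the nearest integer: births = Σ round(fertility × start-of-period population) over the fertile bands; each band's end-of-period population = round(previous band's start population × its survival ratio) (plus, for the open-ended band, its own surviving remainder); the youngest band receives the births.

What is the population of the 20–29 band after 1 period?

6242

(Bands numbered youngest = 1 to oldest = 6.)
— Period 1 —
Births: 5100 * 0.276 = 1408
Band 2: 9000 * 0.96 = 8640
Band 3: 6550 * 0.953 = 6242
Band 4: 4000 * 0.944 = 3776
Band 5: 5100 * 0.927 = 4728
Band 6: 4650 * 0.923 + 4000 * 0.408 = 4292 + 1632 = 5924
Giving 1408 / 8640 / 6242 / 3776 / 4728 / 5924.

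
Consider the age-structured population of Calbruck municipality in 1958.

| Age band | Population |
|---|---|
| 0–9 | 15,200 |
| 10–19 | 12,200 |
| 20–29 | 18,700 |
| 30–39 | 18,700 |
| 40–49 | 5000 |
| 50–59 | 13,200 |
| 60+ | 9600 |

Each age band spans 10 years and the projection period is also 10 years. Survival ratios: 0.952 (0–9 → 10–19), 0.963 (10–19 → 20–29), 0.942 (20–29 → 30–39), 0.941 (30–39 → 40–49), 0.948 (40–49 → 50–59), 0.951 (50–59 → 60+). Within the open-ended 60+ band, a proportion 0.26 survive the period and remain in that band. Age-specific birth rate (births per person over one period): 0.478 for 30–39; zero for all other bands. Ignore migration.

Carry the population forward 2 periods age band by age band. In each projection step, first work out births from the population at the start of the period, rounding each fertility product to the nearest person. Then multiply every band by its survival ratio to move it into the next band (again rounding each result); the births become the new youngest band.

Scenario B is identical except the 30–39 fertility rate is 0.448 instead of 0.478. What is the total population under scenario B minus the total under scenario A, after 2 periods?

-1062

[period 1]
Births: 18700 × 0.478 = 8939
10–19: 15200 × 0.952 = 14470
20–29: 12200 × 0.963 = 11749
30–39: 18700 × 0.942 = 17615
40–49: 18700 × 0.941 = 17597
50–59: 5000 × 0.948 = 4740
60+: 13200 × 0.951 + 9600 × 0.26 = 12553 + 2496 = 15049
End of period: [8939, 14470, 11749, 17615, 17597, 4740, 15049]
[period 2]
Births: 17615 × 0.478 = 8420
10–19: 8939 × 0.952 = 8510
20–29: 14470 × 0.963 = 13935
30–39: 11749 × 0.942 = 11068
40–49: 17615 × 0.941 = 16576
50–59: 17597 × 0.948 = 16682
60+: 4740 × 0.951 + 15049 × 0.26 = 4508 + 3913 = 8421
End of period: [8420, 8510, 13935, 11068, 16576, 16682, 8421]
Scenario A total after 2 periods: 83612
Scenario B projection —
[period 1]
Births: 18700 × 0.448 = 8378
10–19: 15200 × 0.952 = 14470
20–29: 12200 × 0.963 = 11749
30–39: 18700 × 0.942 = 17615
40–49: 18700 × 0.941 = 17597
50–59: 5000 × 0.948 = 4740
60+: 13200 × 0.951 + 9600 × 0.26 = 12553 + 2496 = 15049
End of period: [8378, 14470, 11749, 17615, 17597, 4740, 15049]
[period 2]
Births: 17615 × 0.448 = 7892
10–19: 8378 × 0.952 = 7976
20–29: 14470 × 0.963 = 13935
30–39: 11749 × 0.942 = 11068
40–49: 17615 × 0.941 = 16576
50–59: 17597 × 0.948 = 16682
60+: 4740 × 0.951 + 15049 × 0.26 = 4508 + 3913 = 8421
End of period: [7892, 7976, 13935, 11068, 16576, 16682, 8421]
Scenario B total after 2 periods: 82550
Difference B − A = 82550 − 83612 = -1062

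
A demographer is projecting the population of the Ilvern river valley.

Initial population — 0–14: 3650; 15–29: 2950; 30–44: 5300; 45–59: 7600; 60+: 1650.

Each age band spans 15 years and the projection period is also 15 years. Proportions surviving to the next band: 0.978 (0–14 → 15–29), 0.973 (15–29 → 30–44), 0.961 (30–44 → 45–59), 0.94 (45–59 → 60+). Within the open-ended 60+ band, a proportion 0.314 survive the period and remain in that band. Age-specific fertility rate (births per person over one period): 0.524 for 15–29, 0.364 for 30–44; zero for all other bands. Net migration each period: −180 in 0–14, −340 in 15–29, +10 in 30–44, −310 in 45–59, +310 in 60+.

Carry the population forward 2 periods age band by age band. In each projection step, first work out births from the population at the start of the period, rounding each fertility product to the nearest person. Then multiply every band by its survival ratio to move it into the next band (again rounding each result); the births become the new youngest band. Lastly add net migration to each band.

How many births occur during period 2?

2741

Period 1.
Births: 2950 × 0.524 = 1546, 5300 × 0.364 = 1929 ⇒ total 3475
15–29: 3650 × 0.978 = 3570
30–44: 2950 × 0.973 = 2870
45–59: 5300 × 0.961 = 5093
60+: 7600 × 0.94 + 1650 × 0.314 = 7144 + 518 = 7662
Net migration: 0–14 − 180 → 3295; 15–29 − 340 → 3230; 30–44 + 10 → 2880; 45–59 − 310 → 4783; 60+ + 310 → 7972
Population now: 0–14=3295, 15–29=3230, 30–44=2880, 45–59=4783, 60+=7972
Period 2.
Births: 3230 × 0.524 = 1693, 2880 × 0.364 = 1048 ⇒ total 2741
15–29: 3295 × 0.978 = 3223
30–44: 3230 × 0.973 = 3143
45–59: 2880 × 0.961 = 2768
60+: 4783 × 0.94 + 7972 × 0.314 = 4496 + 2503 = 6999
Net migration: 0–14 − 180 → 2561; 15–29 − 340 → 2883; 30–44 + 10 → 3153; 45–59 − 310 → 2458; 60+ + 310 → 7309
Population now: 0–14=2561, 15–29=2883, 30–44=3153, 45–59=2458, 60+=7309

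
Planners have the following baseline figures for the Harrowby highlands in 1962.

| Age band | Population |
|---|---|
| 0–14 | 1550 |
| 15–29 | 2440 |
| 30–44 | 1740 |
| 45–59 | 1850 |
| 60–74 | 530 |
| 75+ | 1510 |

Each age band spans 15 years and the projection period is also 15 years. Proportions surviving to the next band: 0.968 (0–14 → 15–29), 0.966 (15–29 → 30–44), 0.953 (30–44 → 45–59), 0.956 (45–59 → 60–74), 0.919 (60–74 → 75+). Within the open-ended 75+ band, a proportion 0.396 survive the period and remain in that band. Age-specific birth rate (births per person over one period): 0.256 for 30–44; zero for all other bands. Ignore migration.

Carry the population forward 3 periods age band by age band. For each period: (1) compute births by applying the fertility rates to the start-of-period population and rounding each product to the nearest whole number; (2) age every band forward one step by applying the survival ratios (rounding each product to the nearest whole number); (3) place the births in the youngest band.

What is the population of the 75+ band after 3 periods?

2271

Numbering the groups 1..6 from youngest to oldest:
Period 1.
Births: 1740 × 0.256 = 445
Group 2: 1550 × 0.968 = 1500
Group 3: 2440 × 0.966 = 2357
Group 4: 1740 × 0.953 = 1658
Group 5: 1850 × 0.956 = 1769
Group 6: 530 × 0.919 + 1510 × 0.396 = 487 + 598 = 1085
→ [445, 1500, 2357, 1658, 1769, 1085]
Period 2.
Births: 2357 × 0.256 = 603
Group 2: 445 × 0.968 = 431
Group 3: 1500 × 0.966 = 1449
Group 4: 2357 × 0.953 = 2246
Group 5: 1658 × 0.956 = 1585
Group 6: 1769 × 0.919 + 1085 × 0.396 = 1626 + 430 = 2056
→ [603, 431, 1449, 2246, 1585, 2056]
Period 3.
Births: 1449 × 0.256 = 371
Group 2: 603 × 0.968 = 584
Group 3: 431 × 0.966 = 416
Group 4: 1449 × 0.953 = 1381
Group 5: 2246 × 0.956 = 2147
Group 6: 1585 × 0.919 + 2056 × 0.396 = 1457 + 814 = 2271
→ [371, 584, 416, 1381, 2147, 2271]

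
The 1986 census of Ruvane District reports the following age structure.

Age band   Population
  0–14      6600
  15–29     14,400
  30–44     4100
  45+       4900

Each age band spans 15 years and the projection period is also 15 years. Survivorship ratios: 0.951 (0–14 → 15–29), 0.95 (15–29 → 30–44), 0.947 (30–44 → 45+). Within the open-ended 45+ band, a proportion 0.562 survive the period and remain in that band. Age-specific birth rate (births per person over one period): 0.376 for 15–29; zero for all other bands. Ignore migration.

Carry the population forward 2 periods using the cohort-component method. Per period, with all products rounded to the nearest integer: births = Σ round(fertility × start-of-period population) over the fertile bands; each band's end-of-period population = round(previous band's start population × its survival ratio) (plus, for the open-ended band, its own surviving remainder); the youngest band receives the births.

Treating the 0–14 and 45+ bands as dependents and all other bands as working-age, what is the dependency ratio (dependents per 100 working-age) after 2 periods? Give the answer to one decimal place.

— Period 1 —
Births: 14400 × 0.376 = 5414
15–29: 6600 × 0.951 = 6277
30–44: 14400 × 0.95 = 13680
45+: 4100 × 0.947 + 4900 × 0.562 = 3883 + 2754 = 6637
Population now: 0–14=5414, 15–29=6277, 30–44=13680, 45+=6637
— Period 2 —
Births: 6277 × 0.376 = 2360
15–29: 5414 × 0.951 = 5149
30–44: 6277 × 0.95 = 5963
45+: 13680 × 0.947 + 6637 × 0.562 = 12955 + 3730 = 16685
Population now: 0–14=2360, 15–29=5149, 30–44=5963, 45+=16685
Dependents (band 0–14 + band 45+) = 2360 + 16685 = 19045; working-age = 11112; ratio = 19045/11112 × 100 = 171.4

171.4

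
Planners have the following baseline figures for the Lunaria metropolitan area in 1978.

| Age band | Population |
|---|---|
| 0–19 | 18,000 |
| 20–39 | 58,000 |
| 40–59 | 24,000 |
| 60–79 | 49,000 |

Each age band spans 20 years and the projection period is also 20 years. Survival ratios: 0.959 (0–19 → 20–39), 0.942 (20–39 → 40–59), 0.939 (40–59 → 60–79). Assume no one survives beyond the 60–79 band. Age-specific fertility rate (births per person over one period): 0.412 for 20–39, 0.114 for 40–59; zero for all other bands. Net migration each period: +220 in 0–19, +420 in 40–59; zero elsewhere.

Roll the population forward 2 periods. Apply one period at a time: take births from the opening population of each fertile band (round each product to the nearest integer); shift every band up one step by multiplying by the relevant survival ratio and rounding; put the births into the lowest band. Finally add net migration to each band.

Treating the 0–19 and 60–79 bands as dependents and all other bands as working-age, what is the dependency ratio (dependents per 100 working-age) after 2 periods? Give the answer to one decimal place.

Let group 1 be 0–19 through group 4 = 60–79.
Period 1:
Births: 58000 * 0.412 = 23896  |  24000 * 0.114 = 2736 — total 26632
Group 2: 18000 * 0.959 = 17262
Group 3: 58000 * 0.942 = 54636
Group 4: 24000 * 0.939 = 22536
Net migration: Group 1 + 220 → 26852; Group 3 + 420 → 55056
→ [26852, 17262, 55056, 22536]
Period 2:
Births: 17262 * 0.412 = 7112  |  55056 * 0.114 = 6276 — total 13388
Group 2: 26852 * 0.959 = 25751
Group 3: 17262 * 0.942 = 16261
Group 4: 55056 * 0.939 = 51698
Net migration: Group 1 + 220 → 13608; Group 3 + 420 → 16681
→ [13608, 25751, 16681, 51698]
Dependents (band 0–19 + band 60–79) = 13608 + 51698 = 65306; working-age = 42432; ratio = 65306/42432 × 100 = 153.9

153.9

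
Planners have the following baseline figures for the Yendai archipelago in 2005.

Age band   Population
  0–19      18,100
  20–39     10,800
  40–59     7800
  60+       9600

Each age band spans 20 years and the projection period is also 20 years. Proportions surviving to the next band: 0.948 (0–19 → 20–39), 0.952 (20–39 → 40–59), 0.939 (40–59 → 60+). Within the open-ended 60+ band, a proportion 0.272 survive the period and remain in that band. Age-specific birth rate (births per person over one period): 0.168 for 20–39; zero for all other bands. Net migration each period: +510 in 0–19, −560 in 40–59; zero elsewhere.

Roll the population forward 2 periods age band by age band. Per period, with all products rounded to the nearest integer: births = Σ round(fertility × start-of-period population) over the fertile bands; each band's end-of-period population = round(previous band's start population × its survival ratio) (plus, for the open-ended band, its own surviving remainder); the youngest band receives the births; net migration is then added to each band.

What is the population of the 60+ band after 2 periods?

Period 1.
Births: 10800 × 0.168 = 1814
20–39: 18100 × 0.948 = 17159
40–59: 10800 × 0.952 = 10282
60+: 7800 × 0.939 + 9600 × 0.272 = 7324 + 2611 = 9935
Net migration: 0–19 + 510 → 2324; 40–59 − 560 → 9722
→ [2324, 17159, 9722, 9935]
Period 2.
Births: 17159 × 0.168 = 2883
20–39: 2324 × 0.948 = 2203
40–59: 17159 × 0.952 = 16335
60+: 9722 × 0.939 + 9935 × 0.272 = 9129 + 2702 = 11831
Net migration: 0–19 + 510 → 3393; 40–59 − 560 → 15775
→ [3393, 2203, 15775, 11831]

11831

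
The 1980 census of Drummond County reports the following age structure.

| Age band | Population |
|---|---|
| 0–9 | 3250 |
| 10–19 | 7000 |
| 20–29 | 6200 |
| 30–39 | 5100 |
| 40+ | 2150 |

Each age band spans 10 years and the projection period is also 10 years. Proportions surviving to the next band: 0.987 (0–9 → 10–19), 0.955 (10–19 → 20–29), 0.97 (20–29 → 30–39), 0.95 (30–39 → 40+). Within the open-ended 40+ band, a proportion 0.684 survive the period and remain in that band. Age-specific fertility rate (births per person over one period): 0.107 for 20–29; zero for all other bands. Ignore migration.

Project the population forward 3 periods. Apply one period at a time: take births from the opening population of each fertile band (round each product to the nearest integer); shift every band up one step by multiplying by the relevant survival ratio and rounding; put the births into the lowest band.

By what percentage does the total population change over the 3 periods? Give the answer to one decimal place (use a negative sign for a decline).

-25.5

[period 1]
Births: 6200 × 0.107 = 663
10–19: 3250 × 0.987 = 3208
20–29: 7000 × 0.955 = 6685
30–39: 6200 × 0.97 = 6014
40+: 5100 × 0.95 + 2150 × 0.684 = 4845 + 1471 = 6316
→ [663, 3208, 6685, 6014, 6316]
[period 2]
Births: 6685 × 0.107 = 715
10–19: 663 × 0.987 = 654
20–29: 3208 × 0.955 = 3064
30–39: 6685 × 0.97 = 6484
40+: 6014 × 0.95 + 6316 × 0.684 = 5713 + 4320 = 10033
→ [715, 654, 3064, 6484, 10033]
[period 3]
Births: 3064 × 0.107 = 328
10–19: 715 × 0.987 = 706
20–29: 654 × 0.955 = 625
30–39: 3064 × 0.97 = 2972
40+: 6484 × 0.95 + 10033 × 0.684 = 6160 + 6863 = 13023
→ [328, 706, 625, 2972, 13023]
Total: 23700 → 17654; change = -6046; percentage change = -25.5%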